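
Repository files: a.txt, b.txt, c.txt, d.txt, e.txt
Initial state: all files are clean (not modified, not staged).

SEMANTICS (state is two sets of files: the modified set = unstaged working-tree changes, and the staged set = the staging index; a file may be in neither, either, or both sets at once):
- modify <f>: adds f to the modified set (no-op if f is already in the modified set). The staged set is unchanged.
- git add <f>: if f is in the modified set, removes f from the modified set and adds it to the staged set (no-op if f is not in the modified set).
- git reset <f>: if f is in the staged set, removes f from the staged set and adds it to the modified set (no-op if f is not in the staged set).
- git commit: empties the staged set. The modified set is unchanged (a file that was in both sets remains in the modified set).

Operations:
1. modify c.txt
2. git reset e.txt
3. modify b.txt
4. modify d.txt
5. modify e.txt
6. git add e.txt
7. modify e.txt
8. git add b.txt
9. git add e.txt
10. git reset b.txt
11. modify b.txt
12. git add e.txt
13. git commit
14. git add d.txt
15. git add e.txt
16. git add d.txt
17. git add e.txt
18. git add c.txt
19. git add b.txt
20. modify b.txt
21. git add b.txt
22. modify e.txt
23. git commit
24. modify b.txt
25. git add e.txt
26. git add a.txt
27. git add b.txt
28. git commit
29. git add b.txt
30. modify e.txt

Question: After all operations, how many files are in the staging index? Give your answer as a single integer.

Answer: 0

Derivation:
After op 1 (modify c.txt): modified={c.txt} staged={none}
After op 2 (git reset e.txt): modified={c.txt} staged={none}
After op 3 (modify b.txt): modified={b.txt, c.txt} staged={none}
After op 4 (modify d.txt): modified={b.txt, c.txt, d.txt} staged={none}
After op 5 (modify e.txt): modified={b.txt, c.txt, d.txt, e.txt} staged={none}
After op 6 (git add e.txt): modified={b.txt, c.txt, d.txt} staged={e.txt}
After op 7 (modify e.txt): modified={b.txt, c.txt, d.txt, e.txt} staged={e.txt}
After op 8 (git add b.txt): modified={c.txt, d.txt, e.txt} staged={b.txt, e.txt}
After op 9 (git add e.txt): modified={c.txt, d.txt} staged={b.txt, e.txt}
After op 10 (git reset b.txt): modified={b.txt, c.txt, d.txt} staged={e.txt}
After op 11 (modify b.txt): modified={b.txt, c.txt, d.txt} staged={e.txt}
After op 12 (git add e.txt): modified={b.txt, c.txt, d.txt} staged={e.txt}
After op 13 (git commit): modified={b.txt, c.txt, d.txt} staged={none}
After op 14 (git add d.txt): modified={b.txt, c.txt} staged={d.txt}
After op 15 (git add e.txt): modified={b.txt, c.txt} staged={d.txt}
After op 16 (git add d.txt): modified={b.txt, c.txt} staged={d.txt}
After op 17 (git add e.txt): modified={b.txt, c.txt} staged={d.txt}
After op 18 (git add c.txt): modified={b.txt} staged={c.txt, d.txt}
After op 19 (git add b.txt): modified={none} staged={b.txt, c.txt, d.txt}
After op 20 (modify b.txt): modified={b.txt} staged={b.txt, c.txt, d.txt}
After op 21 (git add b.txt): modified={none} staged={b.txt, c.txt, d.txt}
After op 22 (modify e.txt): modified={e.txt} staged={b.txt, c.txt, d.txt}
After op 23 (git commit): modified={e.txt} staged={none}
After op 24 (modify b.txt): modified={b.txt, e.txt} staged={none}
After op 25 (git add e.txt): modified={b.txt} staged={e.txt}
After op 26 (git add a.txt): modified={b.txt} staged={e.txt}
After op 27 (git add b.txt): modified={none} staged={b.txt, e.txt}
After op 28 (git commit): modified={none} staged={none}
After op 29 (git add b.txt): modified={none} staged={none}
After op 30 (modify e.txt): modified={e.txt} staged={none}
Final staged set: {none} -> count=0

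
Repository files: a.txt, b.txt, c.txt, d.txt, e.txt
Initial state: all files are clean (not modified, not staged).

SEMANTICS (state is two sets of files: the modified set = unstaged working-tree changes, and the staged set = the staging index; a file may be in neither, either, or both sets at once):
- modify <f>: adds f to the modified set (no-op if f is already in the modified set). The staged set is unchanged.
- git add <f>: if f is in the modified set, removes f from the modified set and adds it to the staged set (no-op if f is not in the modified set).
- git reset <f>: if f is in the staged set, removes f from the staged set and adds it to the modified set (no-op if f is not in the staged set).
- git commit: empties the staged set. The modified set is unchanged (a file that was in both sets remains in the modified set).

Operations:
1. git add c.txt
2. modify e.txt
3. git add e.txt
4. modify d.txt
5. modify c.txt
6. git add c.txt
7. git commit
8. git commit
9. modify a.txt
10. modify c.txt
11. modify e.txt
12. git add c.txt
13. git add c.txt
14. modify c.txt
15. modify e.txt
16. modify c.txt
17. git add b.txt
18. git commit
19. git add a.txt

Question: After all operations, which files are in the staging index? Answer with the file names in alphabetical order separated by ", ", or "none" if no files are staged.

Answer: a.txt

Derivation:
After op 1 (git add c.txt): modified={none} staged={none}
After op 2 (modify e.txt): modified={e.txt} staged={none}
After op 3 (git add e.txt): modified={none} staged={e.txt}
After op 4 (modify d.txt): modified={d.txt} staged={e.txt}
After op 5 (modify c.txt): modified={c.txt, d.txt} staged={e.txt}
After op 6 (git add c.txt): modified={d.txt} staged={c.txt, e.txt}
After op 7 (git commit): modified={d.txt} staged={none}
After op 8 (git commit): modified={d.txt} staged={none}
After op 9 (modify a.txt): modified={a.txt, d.txt} staged={none}
After op 10 (modify c.txt): modified={a.txt, c.txt, d.txt} staged={none}
After op 11 (modify e.txt): modified={a.txt, c.txt, d.txt, e.txt} staged={none}
After op 12 (git add c.txt): modified={a.txt, d.txt, e.txt} staged={c.txt}
After op 13 (git add c.txt): modified={a.txt, d.txt, e.txt} staged={c.txt}
After op 14 (modify c.txt): modified={a.txt, c.txt, d.txt, e.txt} staged={c.txt}
After op 15 (modify e.txt): modified={a.txt, c.txt, d.txt, e.txt} staged={c.txt}
After op 16 (modify c.txt): modified={a.txt, c.txt, d.txt, e.txt} staged={c.txt}
After op 17 (git add b.txt): modified={a.txt, c.txt, d.txt, e.txt} staged={c.txt}
After op 18 (git commit): modified={a.txt, c.txt, d.txt, e.txt} staged={none}
After op 19 (git add a.txt): modified={c.txt, d.txt, e.txt} staged={a.txt}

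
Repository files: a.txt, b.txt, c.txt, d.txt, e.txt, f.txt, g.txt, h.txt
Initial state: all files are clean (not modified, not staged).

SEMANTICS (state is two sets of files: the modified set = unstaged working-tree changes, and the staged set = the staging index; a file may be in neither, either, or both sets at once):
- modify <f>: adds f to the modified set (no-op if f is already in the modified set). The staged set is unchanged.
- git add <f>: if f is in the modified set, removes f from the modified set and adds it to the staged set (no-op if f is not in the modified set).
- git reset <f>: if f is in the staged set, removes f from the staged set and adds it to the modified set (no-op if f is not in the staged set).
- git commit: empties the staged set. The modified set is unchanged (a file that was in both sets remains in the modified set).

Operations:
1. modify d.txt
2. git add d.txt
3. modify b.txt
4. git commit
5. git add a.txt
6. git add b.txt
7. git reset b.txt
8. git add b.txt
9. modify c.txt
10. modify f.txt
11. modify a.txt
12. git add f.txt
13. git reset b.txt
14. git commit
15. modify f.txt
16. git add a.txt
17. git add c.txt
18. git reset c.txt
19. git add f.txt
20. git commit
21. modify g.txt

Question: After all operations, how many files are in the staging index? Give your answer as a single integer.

Answer: 0

Derivation:
After op 1 (modify d.txt): modified={d.txt} staged={none}
After op 2 (git add d.txt): modified={none} staged={d.txt}
After op 3 (modify b.txt): modified={b.txt} staged={d.txt}
After op 4 (git commit): modified={b.txt} staged={none}
After op 5 (git add a.txt): modified={b.txt} staged={none}
After op 6 (git add b.txt): modified={none} staged={b.txt}
After op 7 (git reset b.txt): modified={b.txt} staged={none}
After op 8 (git add b.txt): modified={none} staged={b.txt}
After op 9 (modify c.txt): modified={c.txt} staged={b.txt}
After op 10 (modify f.txt): modified={c.txt, f.txt} staged={b.txt}
After op 11 (modify a.txt): modified={a.txt, c.txt, f.txt} staged={b.txt}
After op 12 (git add f.txt): modified={a.txt, c.txt} staged={b.txt, f.txt}
After op 13 (git reset b.txt): modified={a.txt, b.txt, c.txt} staged={f.txt}
After op 14 (git commit): modified={a.txt, b.txt, c.txt} staged={none}
After op 15 (modify f.txt): modified={a.txt, b.txt, c.txt, f.txt} staged={none}
After op 16 (git add a.txt): modified={b.txt, c.txt, f.txt} staged={a.txt}
After op 17 (git add c.txt): modified={b.txt, f.txt} staged={a.txt, c.txt}
After op 18 (git reset c.txt): modified={b.txt, c.txt, f.txt} staged={a.txt}
After op 19 (git add f.txt): modified={b.txt, c.txt} staged={a.txt, f.txt}
After op 20 (git commit): modified={b.txt, c.txt} staged={none}
After op 21 (modify g.txt): modified={b.txt, c.txt, g.txt} staged={none}
Final staged set: {none} -> count=0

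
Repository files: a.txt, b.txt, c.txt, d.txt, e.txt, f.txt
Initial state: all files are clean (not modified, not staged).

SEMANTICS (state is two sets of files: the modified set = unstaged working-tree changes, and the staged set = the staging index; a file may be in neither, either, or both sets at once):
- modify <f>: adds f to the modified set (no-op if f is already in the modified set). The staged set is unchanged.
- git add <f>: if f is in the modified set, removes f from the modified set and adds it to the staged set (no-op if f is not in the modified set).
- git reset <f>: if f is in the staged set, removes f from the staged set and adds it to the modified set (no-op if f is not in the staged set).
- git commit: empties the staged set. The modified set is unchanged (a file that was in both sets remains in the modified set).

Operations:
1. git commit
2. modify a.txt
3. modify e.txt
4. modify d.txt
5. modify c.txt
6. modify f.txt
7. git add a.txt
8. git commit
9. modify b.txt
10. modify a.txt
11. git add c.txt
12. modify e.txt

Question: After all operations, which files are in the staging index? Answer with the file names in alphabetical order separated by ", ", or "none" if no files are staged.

Answer: c.txt

Derivation:
After op 1 (git commit): modified={none} staged={none}
After op 2 (modify a.txt): modified={a.txt} staged={none}
After op 3 (modify e.txt): modified={a.txt, e.txt} staged={none}
After op 4 (modify d.txt): modified={a.txt, d.txt, e.txt} staged={none}
After op 5 (modify c.txt): modified={a.txt, c.txt, d.txt, e.txt} staged={none}
After op 6 (modify f.txt): modified={a.txt, c.txt, d.txt, e.txt, f.txt} staged={none}
After op 7 (git add a.txt): modified={c.txt, d.txt, e.txt, f.txt} staged={a.txt}
After op 8 (git commit): modified={c.txt, d.txt, e.txt, f.txt} staged={none}
After op 9 (modify b.txt): modified={b.txt, c.txt, d.txt, e.txt, f.txt} staged={none}
After op 10 (modify a.txt): modified={a.txt, b.txt, c.txt, d.txt, e.txt, f.txt} staged={none}
After op 11 (git add c.txt): modified={a.txt, b.txt, d.txt, e.txt, f.txt} staged={c.txt}
After op 12 (modify e.txt): modified={a.txt, b.txt, d.txt, e.txt, f.txt} staged={c.txt}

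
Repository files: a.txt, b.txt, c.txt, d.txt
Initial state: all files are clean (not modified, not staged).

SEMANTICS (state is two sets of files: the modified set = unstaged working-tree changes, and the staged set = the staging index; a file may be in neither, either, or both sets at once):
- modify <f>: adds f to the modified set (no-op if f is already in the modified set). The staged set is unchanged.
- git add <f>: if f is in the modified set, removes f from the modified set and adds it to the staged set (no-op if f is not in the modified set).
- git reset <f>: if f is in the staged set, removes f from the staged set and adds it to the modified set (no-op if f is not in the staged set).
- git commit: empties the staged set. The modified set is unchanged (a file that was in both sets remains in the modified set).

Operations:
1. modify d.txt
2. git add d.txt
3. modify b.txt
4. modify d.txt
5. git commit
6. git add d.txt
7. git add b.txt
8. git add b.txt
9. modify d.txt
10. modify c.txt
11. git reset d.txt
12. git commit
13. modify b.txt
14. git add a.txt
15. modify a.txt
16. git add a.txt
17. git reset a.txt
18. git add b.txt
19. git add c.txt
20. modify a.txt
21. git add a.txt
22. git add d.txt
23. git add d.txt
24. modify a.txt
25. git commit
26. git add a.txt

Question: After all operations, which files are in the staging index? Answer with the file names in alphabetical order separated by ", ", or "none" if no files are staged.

After op 1 (modify d.txt): modified={d.txt} staged={none}
After op 2 (git add d.txt): modified={none} staged={d.txt}
After op 3 (modify b.txt): modified={b.txt} staged={d.txt}
After op 4 (modify d.txt): modified={b.txt, d.txt} staged={d.txt}
After op 5 (git commit): modified={b.txt, d.txt} staged={none}
After op 6 (git add d.txt): modified={b.txt} staged={d.txt}
After op 7 (git add b.txt): modified={none} staged={b.txt, d.txt}
After op 8 (git add b.txt): modified={none} staged={b.txt, d.txt}
After op 9 (modify d.txt): modified={d.txt} staged={b.txt, d.txt}
After op 10 (modify c.txt): modified={c.txt, d.txt} staged={b.txt, d.txt}
After op 11 (git reset d.txt): modified={c.txt, d.txt} staged={b.txt}
After op 12 (git commit): modified={c.txt, d.txt} staged={none}
After op 13 (modify b.txt): modified={b.txt, c.txt, d.txt} staged={none}
After op 14 (git add a.txt): modified={b.txt, c.txt, d.txt} staged={none}
After op 15 (modify a.txt): modified={a.txt, b.txt, c.txt, d.txt} staged={none}
After op 16 (git add a.txt): modified={b.txt, c.txt, d.txt} staged={a.txt}
After op 17 (git reset a.txt): modified={a.txt, b.txt, c.txt, d.txt} staged={none}
After op 18 (git add b.txt): modified={a.txt, c.txt, d.txt} staged={b.txt}
After op 19 (git add c.txt): modified={a.txt, d.txt} staged={b.txt, c.txt}
After op 20 (modify a.txt): modified={a.txt, d.txt} staged={b.txt, c.txt}
After op 21 (git add a.txt): modified={d.txt} staged={a.txt, b.txt, c.txt}
After op 22 (git add d.txt): modified={none} staged={a.txt, b.txt, c.txt, d.txt}
After op 23 (git add d.txt): modified={none} staged={a.txt, b.txt, c.txt, d.txt}
After op 24 (modify a.txt): modified={a.txt} staged={a.txt, b.txt, c.txt, d.txt}
After op 25 (git commit): modified={a.txt} staged={none}
After op 26 (git add a.txt): modified={none} staged={a.txt}

Answer: a.txt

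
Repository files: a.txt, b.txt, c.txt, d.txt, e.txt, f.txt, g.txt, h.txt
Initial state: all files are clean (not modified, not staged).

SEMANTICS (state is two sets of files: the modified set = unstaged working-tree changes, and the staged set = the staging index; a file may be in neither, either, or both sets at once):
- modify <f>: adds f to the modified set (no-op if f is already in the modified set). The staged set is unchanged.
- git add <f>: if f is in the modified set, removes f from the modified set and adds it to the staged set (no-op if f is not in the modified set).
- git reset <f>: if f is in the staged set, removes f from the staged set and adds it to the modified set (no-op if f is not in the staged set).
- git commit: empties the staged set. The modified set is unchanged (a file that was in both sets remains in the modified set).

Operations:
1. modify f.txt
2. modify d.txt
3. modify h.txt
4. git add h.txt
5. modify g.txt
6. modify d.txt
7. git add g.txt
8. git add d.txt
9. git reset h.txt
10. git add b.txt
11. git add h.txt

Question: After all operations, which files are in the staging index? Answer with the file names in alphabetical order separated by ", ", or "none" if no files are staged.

Answer: d.txt, g.txt, h.txt

Derivation:
After op 1 (modify f.txt): modified={f.txt} staged={none}
After op 2 (modify d.txt): modified={d.txt, f.txt} staged={none}
After op 3 (modify h.txt): modified={d.txt, f.txt, h.txt} staged={none}
After op 4 (git add h.txt): modified={d.txt, f.txt} staged={h.txt}
After op 5 (modify g.txt): modified={d.txt, f.txt, g.txt} staged={h.txt}
After op 6 (modify d.txt): modified={d.txt, f.txt, g.txt} staged={h.txt}
After op 7 (git add g.txt): modified={d.txt, f.txt} staged={g.txt, h.txt}
After op 8 (git add d.txt): modified={f.txt} staged={d.txt, g.txt, h.txt}
After op 9 (git reset h.txt): modified={f.txt, h.txt} staged={d.txt, g.txt}
After op 10 (git add b.txt): modified={f.txt, h.txt} staged={d.txt, g.txt}
After op 11 (git add h.txt): modified={f.txt} staged={d.txt, g.txt, h.txt}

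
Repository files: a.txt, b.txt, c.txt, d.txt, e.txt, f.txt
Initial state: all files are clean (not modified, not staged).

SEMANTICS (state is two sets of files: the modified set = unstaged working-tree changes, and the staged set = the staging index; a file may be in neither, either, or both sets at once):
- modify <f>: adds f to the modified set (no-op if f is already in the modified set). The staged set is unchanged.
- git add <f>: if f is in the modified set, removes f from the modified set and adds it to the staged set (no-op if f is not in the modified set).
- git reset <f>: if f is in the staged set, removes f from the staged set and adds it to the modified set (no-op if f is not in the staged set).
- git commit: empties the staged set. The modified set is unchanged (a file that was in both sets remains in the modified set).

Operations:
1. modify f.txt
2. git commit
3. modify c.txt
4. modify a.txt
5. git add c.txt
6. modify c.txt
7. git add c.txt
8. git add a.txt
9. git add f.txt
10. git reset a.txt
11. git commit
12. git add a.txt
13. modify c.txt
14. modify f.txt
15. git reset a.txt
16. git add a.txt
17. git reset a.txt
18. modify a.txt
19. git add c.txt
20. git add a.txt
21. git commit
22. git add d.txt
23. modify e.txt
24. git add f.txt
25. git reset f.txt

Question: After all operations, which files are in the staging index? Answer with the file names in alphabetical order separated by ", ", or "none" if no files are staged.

After op 1 (modify f.txt): modified={f.txt} staged={none}
After op 2 (git commit): modified={f.txt} staged={none}
After op 3 (modify c.txt): modified={c.txt, f.txt} staged={none}
After op 4 (modify a.txt): modified={a.txt, c.txt, f.txt} staged={none}
After op 5 (git add c.txt): modified={a.txt, f.txt} staged={c.txt}
After op 6 (modify c.txt): modified={a.txt, c.txt, f.txt} staged={c.txt}
After op 7 (git add c.txt): modified={a.txt, f.txt} staged={c.txt}
After op 8 (git add a.txt): modified={f.txt} staged={a.txt, c.txt}
After op 9 (git add f.txt): modified={none} staged={a.txt, c.txt, f.txt}
After op 10 (git reset a.txt): modified={a.txt} staged={c.txt, f.txt}
After op 11 (git commit): modified={a.txt} staged={none}
After op 12 (git add a.txt): modified={none} staged={a.txt}
After op 13 (modify c.txt): modified={c.txt} staged={a.txt}
After op 14 (modify f.txt): modified={c.txt, f.txt} staged={a.txt}
After op 15 (git reset a.txt): modified={a.txt, c.txt, f.txt} staged={none}
After op 16 (git add a.txt): modified={c.txt, f.txt} staged={a.txt}
After op 17 (git reset a.txt): modified={a.txt, c.txt, f.txt} staged={none}
After op 18 (modify a.txt): modified={a.txt, c.txt, f.txt} staged={none}
After op 19 (git add c.txt): modified={a.txt, f.txt} staged={c.txt}
After op 20 (git add a.txt): modified={f.txt} staged={a.txt, c.txt}
After op 21 (git commit): modified={f.txt} staged={none}
After op 22 (git add d.txt): modified={f.txt} staged={none}
After op 23 (modify e.txt): modified={e.txt, f.txt} staged={none}
After op 24 (git add f.txt): modified={e.txt} staged={f.txt}
After op 25 (git reset f.txt): modified={e.txt, f.txt} staged={none}

Answer: none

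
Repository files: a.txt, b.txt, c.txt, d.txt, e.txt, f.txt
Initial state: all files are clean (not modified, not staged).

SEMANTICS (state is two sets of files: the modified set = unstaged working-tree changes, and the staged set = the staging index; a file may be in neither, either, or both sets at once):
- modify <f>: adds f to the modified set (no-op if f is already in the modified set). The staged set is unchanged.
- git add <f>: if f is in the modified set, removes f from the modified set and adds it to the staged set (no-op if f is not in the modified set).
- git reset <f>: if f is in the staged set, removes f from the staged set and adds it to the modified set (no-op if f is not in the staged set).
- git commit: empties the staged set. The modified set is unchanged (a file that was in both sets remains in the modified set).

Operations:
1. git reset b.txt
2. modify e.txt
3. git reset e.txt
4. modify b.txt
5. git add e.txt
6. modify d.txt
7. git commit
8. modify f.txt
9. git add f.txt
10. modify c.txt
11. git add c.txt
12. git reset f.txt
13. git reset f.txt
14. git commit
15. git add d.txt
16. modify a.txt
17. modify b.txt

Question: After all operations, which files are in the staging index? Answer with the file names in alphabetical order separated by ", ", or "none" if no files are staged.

After op 1 (git reset b.txt): modified={none} staged={none}
After op 2 (modify e.txt): modified={e.txt} staged={none}
After op 3 (git reset e.txt): modified={e.txt} staged={none}
After op 4 (modify b.txt): modified={b.txt, e.txt} staged={none}
After op 5 (git add e.txt): modified={b.txt} staged={e.txt}
After op 6 (modify d.txt): modified={b.txt, d.txt} staged={e.txt}
After op 7 (git commit): modified={b.txt, d.txt} staged={none}
After op 8 (modify f.txt): modified={b.txt, d.txt, f.txt} staged={none}
After op 9 (git add f.txt): modified={b.txt, d.txt} staged={f.txt}
After op 10 (modify c.txt): modified={b.txt, c.txt, d.txt} staged={f.txt}
After op 11 (git add c.txt): modified={b.txt, d.txt} staged={c.txt, f.txt}
After op 12 (git reset f.txt): modified={b.txt, d.txt, f.txt} staged={c.txt}
After op 13 (git reset f.txt): modified={b.txt, d.txt, f.txt} staged={c.txt}
After op 14 (git commit): modified={b.txt, d.txt, f.txt} staged={none}
After op 15 (git add d.txt): modified={b.txt, f.txt} staged={d.txt}
After op 16 (modify a.txt): modified={a.txt, b.txt, f.txt} staged={d.txt}
After op 17 (modify b.txt): modified={a.txt, b.txt, f.txt} staged={d.txt}

Answer: d.txt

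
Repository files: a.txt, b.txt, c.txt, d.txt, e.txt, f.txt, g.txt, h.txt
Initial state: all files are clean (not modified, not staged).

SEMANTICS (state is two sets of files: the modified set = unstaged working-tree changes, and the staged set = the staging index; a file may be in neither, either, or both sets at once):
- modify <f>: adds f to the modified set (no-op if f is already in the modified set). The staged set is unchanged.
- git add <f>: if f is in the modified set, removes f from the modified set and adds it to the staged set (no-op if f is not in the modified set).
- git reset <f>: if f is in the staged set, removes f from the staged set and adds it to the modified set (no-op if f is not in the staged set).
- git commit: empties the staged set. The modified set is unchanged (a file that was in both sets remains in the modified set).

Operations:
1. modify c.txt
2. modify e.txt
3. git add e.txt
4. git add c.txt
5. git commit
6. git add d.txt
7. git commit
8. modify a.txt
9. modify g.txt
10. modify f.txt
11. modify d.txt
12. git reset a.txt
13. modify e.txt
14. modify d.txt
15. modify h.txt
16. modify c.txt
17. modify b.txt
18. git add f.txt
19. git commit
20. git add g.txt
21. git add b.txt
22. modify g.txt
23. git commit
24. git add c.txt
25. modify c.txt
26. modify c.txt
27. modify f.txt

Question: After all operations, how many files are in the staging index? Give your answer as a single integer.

Answer: 1

Derivation:
After op 1 (modify c.txt): modified={c.txt} staged={none}
After op 2 (modify e.txt): modified={c.txt, e.txt} staged={none}
After op 3 (git add e.txt): modified={c.txt} staged={e.txt}
After op 4 (git add c.txt): modified={none} staged={c.txt, e.txt}
After op 5 (git commit): modified={none} staged={none}
After op 6 (git add d.txt): modified={none} staged={none}
After op 7 (git commit): modified={none} staged={none}
After op 8 (modify a.txt): modified={a.txt} staged={none}
After op 9 (modify g.txt): modified={a.txt, g.txt} staged={none}
After op 10 (modify f.txt): modified={a.txt, f.txt, g.txt} staged={none}
After op 11 (modify d.txt): modified={a.txt, d.txt, f.txt, g.txt} staged={none}
After op 12 (git reset a.txt): modified={a.txt, d.txt, f.txt, g.txt} staged={none}
After op 13 (modify e.txt): modified={a.txt, d.txt, e.txt, f.txt, g.txt} staged={none}
After op 14 (modify d.txt): modified={a.txt, d.txt, e.txt, f.txt, g.txt} staged={none}
After op 15 (modify h.txt): modified={a.txt, d.txt, e.txt, f.txt, g.txt, h.txt} staged={none}
After op 16 (modify c.txt): modified={a.txt, c.txt, d.txt, e.txt, f.txt, g.txt, h.txt} staged={none}
After op 17 (modify b.txt): modified={a.txt, b.txt, c.txt, d.txt, e.txt, f.txt, g.txt, h.txt} staged={none}
After op 18 (git add f.txt): modified={a.txt, b.txt, c.txt, d.txt, e.txt, g.txt, h.txt} staged={f.txt}
After op 19 (git commit): modified={a.txt, b.txt, c.txt, d.txt, e.txt, g.txt, h.txt} staged={none}
After op 20 (git add g.txt): modified={a.txt, b.txt, c.txt, d.txt, e.txt, h.txt} staged={g.txt}
After op 21 (git add b.txt): modified={a.txt, c.txt, d.txt, e.txt, h.txt} staged={b.txt, g.txt}
After op 22 (modify g.txt): modified={a.txt, c.txt, d.txt, e.txt, g.txt, h.txt} staged={b.txt, g.txt}
After op 23 (git commit): modified={a.txt, c.txt, d.txt, e.txt, g.txt, h.txt} staged={none}
After op 24 (git add c.txt): modified={a.txt, d.txt, e.txt, g.txt, h.txt} staged={c.txt}
After op 25 (modify c.txt): modified={a.txt, c.txt, d.txt, e.txt, g.txt, h.txt} staged={c.txt}
After op 26 (modify c.txt): modified={a.txt, c.txt, d.txt, e.txt, g.txt, h.txt} staged={c.txt}
After op 27 (modify f.txt): modified={a.txt, c.txt, d.txt, e.txt, f.txt, g.txt, h.txt} staged={c.txt}
Final staged set: {c.txt} -> count=1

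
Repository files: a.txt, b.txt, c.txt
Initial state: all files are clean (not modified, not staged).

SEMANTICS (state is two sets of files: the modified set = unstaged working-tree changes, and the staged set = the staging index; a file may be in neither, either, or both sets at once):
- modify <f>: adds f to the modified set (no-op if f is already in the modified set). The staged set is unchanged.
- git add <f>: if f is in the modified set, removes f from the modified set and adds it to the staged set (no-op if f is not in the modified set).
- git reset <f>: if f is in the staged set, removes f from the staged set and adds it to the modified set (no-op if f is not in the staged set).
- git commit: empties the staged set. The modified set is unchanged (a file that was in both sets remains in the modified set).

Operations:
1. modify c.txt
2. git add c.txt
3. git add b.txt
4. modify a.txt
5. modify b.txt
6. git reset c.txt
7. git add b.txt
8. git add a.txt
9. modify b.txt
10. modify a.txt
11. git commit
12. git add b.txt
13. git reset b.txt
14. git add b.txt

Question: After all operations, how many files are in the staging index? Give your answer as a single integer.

After op 1 (modify c.txt): modified={c.txt} staged={none}
After op 2 (git add c.txt): modified={none} staged={c.txt}
After op 3 (git add b.txt): modified={none} staged={c.txt}
After op 4 (modify a.txt): modified={a.txt} staged={c.txt}
After op 5 (modify b.txt): modified={a.txt, b.txt} staged={c.txt}
After op 6 (git reset c.txt): modified={a.txt, b.txt, c.txt} staged={none}
After op 7 (git add b.txt): modified={a.txt, c.txt} staged={b.txt}
After op 8 (git add a.txt): modified={c.txt} staged={a.txt, b.txt}
After op 9 (modify b.txt): modified={b.txt, c.txt} staged={a.txt, b.txt}
After op 10 (modify a.txt): modified={a.txt, b.txt, c.txt} staged={a.txt, b.txt}
After op 11 (git commit): modified={a.txt, b.txt, c.txt} staged={none}
After op 12 (git add b.txt): modified={a.txt, c.txt} staged={b.txt}
After op 13 (git reset b.txt): modified={a.txt, b.txt, c.txt} staged={none}
After op 14 (git add b.txt): modified={a.txt, c.txt} staged={b.txt}
Final staged set: {b.txt} -> count=1

Answer: 1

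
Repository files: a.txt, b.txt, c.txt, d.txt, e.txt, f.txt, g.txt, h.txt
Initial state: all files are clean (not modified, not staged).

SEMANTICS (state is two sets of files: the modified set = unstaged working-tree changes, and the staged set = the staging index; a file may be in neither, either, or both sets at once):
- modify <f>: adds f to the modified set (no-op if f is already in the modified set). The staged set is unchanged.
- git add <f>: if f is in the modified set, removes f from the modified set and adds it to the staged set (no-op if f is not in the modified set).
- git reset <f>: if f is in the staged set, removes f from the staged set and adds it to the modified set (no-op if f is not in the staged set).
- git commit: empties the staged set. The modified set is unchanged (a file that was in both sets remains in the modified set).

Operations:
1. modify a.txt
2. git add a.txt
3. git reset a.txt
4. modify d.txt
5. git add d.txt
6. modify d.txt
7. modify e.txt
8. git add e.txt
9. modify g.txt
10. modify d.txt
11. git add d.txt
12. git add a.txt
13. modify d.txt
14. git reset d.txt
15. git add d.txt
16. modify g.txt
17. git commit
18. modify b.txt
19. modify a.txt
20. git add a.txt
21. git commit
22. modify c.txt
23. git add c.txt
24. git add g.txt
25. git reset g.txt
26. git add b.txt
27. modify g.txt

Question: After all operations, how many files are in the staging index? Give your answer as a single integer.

After op 1 (modify a.txt): modified={a.txt} staged={none}
After op 2 (git add a.txt): modified={none} staged={a.txt}
After op 3 (git reset a.txt): modified={a.txt} staged={none}
After op 4 (modify d.txt): modified={a.txt, d.txt} staged={none}
After op 5 (git add d.txt): modified={a.txt} staged={d.txt}
After op 6 (modify d.txt): modified={a.txt, d.txt} staged={d.txt}
After op 7 (modify e.txt): modified={a.txt, d.txt, e.txt} staged={d.txt}
After op 8 (git add e.txt): modified={a.txt, d.txt} staged={d.txt, e.txt}
After op 9 (modify g.txt): modified={a.txt, d.txt, g.txt} staged={d.txt, e.txt}
After op 10 (modify d.txt): modified={a.txt, d.txt, g.txt} staged={d.txt, e.txt}
After op 11 (git add d.txt): modified={a.txt, g.txt} staged={d.txt, e.txt}
After op 12 (git add a.txt): modified={g.txt} staged={a.txt, d.txt, e.txt}
After op 13 (modify d.txt): modified={d.txt, g.txt} staged={a.txt, d.txt, e.txt}
After op 14 (git reset d.txt): modified={d.txt, g.txt} staged={a.txt, e.txt}
After op 15 (git add d.txt): modified={g.txt} staged={a.txt, d.txt, e.txt}
After op 16 (modify g.txt): modified={g.txt} staged={a.txt, d.txt, e.txt}
After op 17 (git commit): modified={g.txt} staged={none}
After op 18 (modify b.txt): modified={b.txt, g.txt} staged={none}
After op 19 (modify a.txt): modified={a.txt, b.txt, g.txt} staged={none}
After op 20 (git add a.txt): modified={b.txt, g.txt} staged={a.txt}
After op 21 (git commit): modified={b.txt, g.txt} staged={none}
After op 22 (modify c.txt): modified={b.txt, c.txt, g.txt} staged={none}
After op 23 (git add c.txt): modified={b.txt, g.txt} staged={c.txt}
After op 24 (git add g.txt): modified={b.txt} staged={c.txt, g.txt}
After op 25 (git reset g.txt): modified={b.txt, g.txt} staged={c.txt}
After op 26 (git add b.txt): modified={g.txt} staged={b.txt, c.txt}
After op 27 (modify g.txt): modified={g.txt} staged={b.txt, c.txt}
Final staged set: {b.txt, c.txt} -> count=2

Answer: 2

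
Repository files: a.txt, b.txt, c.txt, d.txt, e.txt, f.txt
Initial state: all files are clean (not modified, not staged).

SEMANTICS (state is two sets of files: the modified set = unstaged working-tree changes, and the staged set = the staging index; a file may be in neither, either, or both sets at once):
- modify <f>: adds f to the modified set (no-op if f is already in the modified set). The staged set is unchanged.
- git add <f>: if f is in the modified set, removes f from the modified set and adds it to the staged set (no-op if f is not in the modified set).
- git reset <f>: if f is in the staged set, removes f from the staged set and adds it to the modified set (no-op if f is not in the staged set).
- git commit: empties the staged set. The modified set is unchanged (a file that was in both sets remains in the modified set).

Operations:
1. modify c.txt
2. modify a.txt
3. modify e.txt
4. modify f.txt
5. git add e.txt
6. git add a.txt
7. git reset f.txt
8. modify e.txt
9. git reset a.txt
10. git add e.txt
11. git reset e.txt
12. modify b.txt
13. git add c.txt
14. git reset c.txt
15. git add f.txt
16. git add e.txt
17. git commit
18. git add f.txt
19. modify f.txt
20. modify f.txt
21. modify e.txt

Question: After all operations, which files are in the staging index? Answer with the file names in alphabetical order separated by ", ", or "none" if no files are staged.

After op 1 (modify c.txt): modified={c.txt} staged={none}
After op 2 (modify a.txt): modified={a.txt, c.txt} staged={none}
After op 3 (modify e.txt): modified={a.txt, c.txt, e.txt} staged={none}
After op 4 (modify f.txt): modified={a.txt, c.txt, e.txt, f.txt} staged={none}
After op 5 (git add e.txt): modified={a.txt, c.txt, f.txt} staged={e.txt}
After op 6 (git add a.txt): modified={c.txt, f.txt} staged={a.txt, e.txt}
After op 7 (git reset f.txt): modified={c.txt, f.txt} staged={a.txt, e.txt}
After op 8 (modify e.txt): modified={c.txt, e.txt, f.txt} staged={a.txt, e.txt}
After op 9 (git reset a.txt): modified={a.txt, c.txt, e.txt, f.txt} staged={e.txt}
After op 10 (git add e.txt): modified={a.txt, c.txt, f.txt} staged={e.txt}
After op 11 (git reset e.txt): modified={a.txt, c.txt, e.txt, f.txt} staged={none}
After op 12 (modify b.txt): modified={a.txt, b.txt, c.txt, e.txt, f.txt} staged={none}
After op 13 (git add c.txt): modified={a.txt, b.txt, e.txt, f.txt} staged={c.txt}
After op 14 (git reset c.txt): modified={a.txt, b.txt, c.txt, e.txt, f.txt} staged={none}
After op 15 (git add f.txt): modified={a.txt, b.txt, c.txt, e.txt} staged={f.txt}
After op 16 (git add e.txt): modified={a.txt, b.txt, c.txt} staged={e.txt, f.txt}
After op 17 (git commit): modified={a.txt, b.txt, c.txt} staged={none}
After op 18 (git add f.txt): modified={a.txt, b.txt, c.txt} staged={none}
After op 19 (modify f.txt): modified={a.txt, b.txt, c.txt, f.txt} staged={none}
After op 20 (modify f.txt): modified={a.txt, b.txt, c.txt, f.txt} staged={none}
After op 21 (modify e.txt): modified={a.txt, b.txt, c.txt, e.txt, f.txt} staged={none}

Answer: none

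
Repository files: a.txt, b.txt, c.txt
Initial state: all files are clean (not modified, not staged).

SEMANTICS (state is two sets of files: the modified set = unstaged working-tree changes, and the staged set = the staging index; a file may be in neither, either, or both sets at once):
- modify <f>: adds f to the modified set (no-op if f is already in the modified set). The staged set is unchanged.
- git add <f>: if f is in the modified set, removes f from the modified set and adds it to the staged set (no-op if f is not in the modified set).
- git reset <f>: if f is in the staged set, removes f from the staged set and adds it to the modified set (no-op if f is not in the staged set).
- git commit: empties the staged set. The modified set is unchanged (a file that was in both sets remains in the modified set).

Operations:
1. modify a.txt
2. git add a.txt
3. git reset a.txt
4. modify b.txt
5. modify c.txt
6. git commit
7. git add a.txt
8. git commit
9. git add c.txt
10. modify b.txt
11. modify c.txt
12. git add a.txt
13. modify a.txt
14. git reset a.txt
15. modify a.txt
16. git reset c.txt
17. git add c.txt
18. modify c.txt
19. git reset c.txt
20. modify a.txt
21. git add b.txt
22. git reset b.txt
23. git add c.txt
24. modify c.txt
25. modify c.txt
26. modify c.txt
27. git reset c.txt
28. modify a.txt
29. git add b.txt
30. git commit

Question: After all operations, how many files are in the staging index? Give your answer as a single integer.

After op 1 (modify a.txt): modified={a.txt} staged={none}
After op 2 (git add a.txt): modified={none} staged={a.txt}
After op 3 (git reset a.txt): modified={a.txt} staged={none}
After op 4 (modify b.txt): modified={a.txt, b.txt} staged={none}
After op 5 (modify c.txt): modified={a.txt, b.txt, c.txt} staged={none}
After op 6 (git commit): modified={a.txt, b.txt, c.txt} staged={none}
After op 7 (git add a.txt): modified={b.txt, c.txt} staged={a.txt}
After op 8 (git commit): modified={b.txt, c.txt} staged={none}
After op 9 (git add c.txt): modified={b.txt} staged={c.txt}
After op 10 (modify b.txt): modified={b.txt} staged={c.txt}
After op 11 (modify c.txt): modified={b.txt, c.txt} staged={c.txt}
After op 12 (git add a.txt): modified={b.txt, c.txt} staged={c.txt}
After op 13 (modify a.txt): modified={a.txt, b.txt, c.txt} staged={c.txt}
After op 14 (git reset a.txt): modified={a.txt, b.txt, c.txt} staged={c.txt}
After op 15 (modify a.txt): modified={a.txt, b.txt, c.txt} staged={c.txt}
After op 16 (git reset c.txt): modified={a.txt, b.txt, c.txt} staged={none}
After op 17 (git add c.txt): modified={a.txt, b.txt} staged={c.txt}
After op 18 (modify c.txt): modified={a.txt, b.txt, c.txt} staged={c.txt}
After op 19 (git reset c.txt): modified={a.txt, b.txt, c.txt} staged={none}
After op 20 (modify a.txt): modified={a.txt, b.txt, c.txt} staged={none}
After op 21 (git add b.txt): modified={a.txt, c.txt} staged={b.txt}
After op 22 (git reset b.txt): modified={a.txt, b.txt, c.txt} staged={none}
After op 23 (git add c.txt): modified={a.txt, b.txt} staged={c.txt}
After op 24 (modify c.txt): modified={a.txt, b.txt, c.txt} staged={c.txt}
After op 25 (modify c.txt): modified={a.txt, b.txt, c.txt} staged={c.txt}
After op 26 (modify c.txt): modified={a.txt, b.txt, c.txt} staged={c.txt}
After op 27 (git reset c.txt): modified={a.txt, b.txt, c.txt} staged={none}
After op 28 (modify a.txt): modified={a.txt, b.txt, c.txt} staged={none}
After op 29 (git add b.txt): modified={a.txt, c.txt} staged={b.txt}
After op 30 (git commit): modified={a.txt, c.txt} staged={none}
Final staged set: {none} -> count=0

Answer: 0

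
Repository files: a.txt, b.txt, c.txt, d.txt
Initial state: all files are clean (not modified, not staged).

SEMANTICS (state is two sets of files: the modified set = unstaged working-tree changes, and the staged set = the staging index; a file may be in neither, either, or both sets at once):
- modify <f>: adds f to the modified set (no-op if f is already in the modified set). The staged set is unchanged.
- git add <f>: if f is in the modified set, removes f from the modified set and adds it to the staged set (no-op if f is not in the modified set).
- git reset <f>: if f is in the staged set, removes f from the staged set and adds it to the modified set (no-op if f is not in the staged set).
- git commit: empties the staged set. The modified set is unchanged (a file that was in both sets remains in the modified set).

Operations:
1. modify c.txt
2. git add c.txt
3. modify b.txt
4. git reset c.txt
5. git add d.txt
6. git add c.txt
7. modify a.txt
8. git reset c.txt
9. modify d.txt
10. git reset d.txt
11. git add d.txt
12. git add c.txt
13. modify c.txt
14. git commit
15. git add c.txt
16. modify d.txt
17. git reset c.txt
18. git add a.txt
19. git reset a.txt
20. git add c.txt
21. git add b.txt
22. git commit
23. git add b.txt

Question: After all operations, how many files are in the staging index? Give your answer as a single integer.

After op 1 (modify c.txt): modified={c.txt} staged={none}
After op 2 (git add c.txt): modified={none} staged={c.txt}
After op 3 (modify b.txt): modified={b.txt} staged={c.txt}
After op 4 (git reset c.txt): modified={b.txt, c.txt} staged={none}
After op 5 (git add d.txt): modified={b.txt, c.txt} staged={none}
After op 6 (git add c.txt): modified={b.txt} staged={c.txt}
After op 7 (modify a.txt): modified={a.txt, b.txt} staged={c.txt}
After op 8 (git reset c.txt): modified={a.txt, b.txt, c.txt} staged={none}
After op 9 (modify d.txt): modified={a.txt, b.txt, c.txt, d.txt} staged={none}
After op 10 (git reset d.txt): modified={a.txt, b.txt, c.txt, d.txt} staged={none}
After op 11 (git add d.txt): modified={a.txt, b.txt, c.txt} staged={d.txt}
After op 12 (git add c.txt): modified={a.txt, b.txt} staged={c.txt, d.txt}
After op 13 (modify c.txt): modified={a.txt, b.txt, c.txt} staged={c.txt, d.txt}
After op 14 (git commit): modified={a.txt, b.txt, c.txt} staged={none}
After op 15 (git add c.txt): modified={a.txt, b.txt} staged={c.txt}
After op 16 (modify d.txt): modified={a.txt, b.txt, d.txt} staged={c.txt}
After op 17 (git reset c.txt): modified={a.txt, b.txt, c.txt, d.txt} staged={none}
After op 18 (git add a.txt): modified={b.txt, c.txt, d.txt} staged={a.txt}
After op 19 (git reset a.txt): modified={a.txt, b.txt, c.txt, d.txt} staged={none}
After op 20 (git add c.txt): modified={a.txt, b.txt, d.txt} staged={c.txt}
After op 21 (git add b.txt): modified={a.txt, d.txt} staged={b.txt, c.txt}
After op 22 (git commit): modified={a.txt, d.txt} staged={none}
After op 23 (git add b.txt): modified={a.txt, d.txt} staged={none}
Final staged set: {none} -> count=0

Answer: 0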